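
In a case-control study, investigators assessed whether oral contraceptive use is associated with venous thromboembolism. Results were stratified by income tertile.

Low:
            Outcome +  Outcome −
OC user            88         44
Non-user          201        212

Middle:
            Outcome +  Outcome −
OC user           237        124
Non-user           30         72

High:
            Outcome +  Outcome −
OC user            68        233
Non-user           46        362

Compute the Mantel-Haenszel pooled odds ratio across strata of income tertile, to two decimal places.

OR_MH = Σ(aᵢdᵢ/nᵢ) / Σ(bᵢcᵢ/nᵢ), where nᵢ is the stratum total.
Stratum 1 (Low): n = 545; a·d/n = 88·212/545 = 34.2312; b·c/n = 44·201/545 = 16.2275
Stratum 2 (Middle): n = 463; a·d/n = 237·72/463 = 36.8553; b·c/n = 124·30/463 = 8.0346
Stratum 3 (High): n = 709; a·d/n = 68·362/709 = 34.7193; b·c/n = 233·46/709 = 15.1171
OR_MH = (34.2312 + 36.8553 + 34.7193) / (16.2275 + 8.0346 + 15.1171) = 105.8058 / 39.3791 = 2.68685

2.69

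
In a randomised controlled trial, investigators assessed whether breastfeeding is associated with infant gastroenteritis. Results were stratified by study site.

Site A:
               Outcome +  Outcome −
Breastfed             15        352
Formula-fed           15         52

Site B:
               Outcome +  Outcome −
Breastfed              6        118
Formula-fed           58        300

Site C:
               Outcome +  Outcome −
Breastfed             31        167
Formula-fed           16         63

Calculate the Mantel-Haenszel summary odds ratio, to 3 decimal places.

0.349

OR_MH = Σ(aᵢdᵢ/nᵢ) / Σ(bᵢcᵢ/nᵢ), where nᵢ is the stratum total.
Stratum 1 (Site A): n = 434; a·d/n = 15·52/434 = 1.7972; b·c/n = 352·15/434 = 12.1659
Stratum 2 (Site B): n = 482; a·d/n = 6·300/482 = 3.7344; b·c/n = 118·58/482 = 14.1992
Stratum 3 (Site C): n = 277; a·d/n = 31·63/277 = 7.0505; b·c/n = 167·16/277 = 9.6462
OR_MH = (1.7972 + 3.7344 + 7.0505) / (12.1659 + 14.1992 + 9.6462) = 12.5822 / 36.0113 = 0.34940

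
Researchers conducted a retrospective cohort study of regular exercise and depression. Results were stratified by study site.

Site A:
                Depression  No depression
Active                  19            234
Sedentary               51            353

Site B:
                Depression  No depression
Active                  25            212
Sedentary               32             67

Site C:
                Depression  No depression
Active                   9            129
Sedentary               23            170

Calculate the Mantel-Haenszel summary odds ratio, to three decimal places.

OR_MH = Σ(aᵢdᵢ/nᵢ) / Σ(bᵢcᵢ/nᵢ), where nᵢ is the stratum total.
Stratum 1 (Site A): n = 657; a·d/n = 19·353/657 = 10.2085; b·c/n = 234·51/657 = 18.1644
Stratum 2 (Site B): n = 336; a·d/n = 25·67/336 = 4.9851; b·c/n = 212·32/336 = 20.1905
Stratum 3 (Site C): n = 331; a·d/n = 9·170/331 = 4.6224; b·c/n = 129·23/331 = 8.9637
OR_MH = (10.2085 + 4.9851 + 4.6224) / (18.1644 + 20.1905 + 8.9637) = 19.8160 / 47.3186 = 0.41878

0.419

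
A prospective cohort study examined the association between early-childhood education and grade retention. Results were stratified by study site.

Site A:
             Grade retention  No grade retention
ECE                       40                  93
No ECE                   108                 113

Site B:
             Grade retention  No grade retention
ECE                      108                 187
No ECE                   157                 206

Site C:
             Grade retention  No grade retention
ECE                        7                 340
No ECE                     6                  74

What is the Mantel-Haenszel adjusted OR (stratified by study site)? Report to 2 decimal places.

0.61

OR_MH = Σ(aᵢdᵢ/nᵢ) / Σ(bᵢcᵢ/nᵢ), where nᵢ is the stratum total.
Stratum 1 (Site A): n = 354; a·d/n = 40·113/354 = 12.7684; b·c/n = 93·108/354 = 28.3729
Stratum 2 (Site B): n = 658; a·d/n = 108·206/658 = 33.8116; b·c/n = 187·157/658 = 44.6185
Stratum 3 (Site C): n = 427; a·d/n = 7·74/427 = 1.2131; b·c/n = 340·6/427 = 4.7775
OR_MH = (12.7684 + 33.8116 + 1.2131) / (28.3729 + 44.6185 + 4.7775) = 47.7930 / 77.7689 = 0.61455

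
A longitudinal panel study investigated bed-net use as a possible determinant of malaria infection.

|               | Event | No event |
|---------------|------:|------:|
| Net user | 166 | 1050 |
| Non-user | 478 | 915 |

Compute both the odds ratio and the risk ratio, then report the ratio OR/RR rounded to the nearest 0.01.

Cells: a = 166, b = 1050, c = 478, d = 915.
OR = (166·915)/(1050·478) = 151890/501900 = 0.30263
Risk in exposed = 166/1216 = 0.13651; risk in unexposed = 478/1393 = 0.34314; RR = 0.39783
OR/RR = 0.30263 / 0.39783 = 0.76070
The outcome is not rare, so the OR lies further from 1 than the RR.

0.76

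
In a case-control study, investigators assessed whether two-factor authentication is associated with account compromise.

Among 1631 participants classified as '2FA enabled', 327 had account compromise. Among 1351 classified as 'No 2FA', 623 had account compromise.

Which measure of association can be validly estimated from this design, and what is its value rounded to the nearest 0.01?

0.29

From the description: a = 327, b = 1304, c = 623, d = 728.
This is a case-control study: participants were sampled on outcome status, so risks in the source population cannot be estimated directly — relative risk is not valid here. The odds ratio is the appropriate measure.
OR = (a·d)/(b·c) = (327 × 728) / (1304 × 623) = 238056 / 812392 = 0.29303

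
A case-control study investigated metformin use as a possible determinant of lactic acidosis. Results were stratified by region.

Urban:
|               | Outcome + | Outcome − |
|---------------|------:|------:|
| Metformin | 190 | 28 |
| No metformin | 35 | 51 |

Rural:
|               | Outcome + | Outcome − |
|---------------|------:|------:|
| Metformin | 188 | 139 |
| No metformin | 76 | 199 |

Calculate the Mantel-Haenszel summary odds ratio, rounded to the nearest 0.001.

4.526

OR_MH = Σ(aᵢdᵢ/nᵢ) / Σ(bᵢcᵢ/nᵢ), where nᵢ is the stratum total.
Stratum 1 (Urban): n = 304; a·d/n = 190·51/304 = 31.8750; b·c/n = 28·35/304 = 3.2237
Stratum 2 (Rural): n = 602; a·d/n = 188·199/602 = 62.1462; b·c/n = 139·76/602 = 17.5482
OR_MH = (31.8750 + 62.1462) / (3.2237 + 17.5482) = 94.0212 / 20.7719 = 4.52637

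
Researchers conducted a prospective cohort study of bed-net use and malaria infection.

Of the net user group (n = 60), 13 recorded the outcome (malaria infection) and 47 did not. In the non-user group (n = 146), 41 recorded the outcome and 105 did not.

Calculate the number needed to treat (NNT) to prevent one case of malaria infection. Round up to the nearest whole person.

16

Risk in treated group = 13/60 = 0.21667; risk in control = 41/146 = 0.28082.
Absolute risk reduction = 0.28082 − 0.21667 = 0.06416
NNT = 1 / ARR = 1 / 0.06416 = 15.587 → round up → 16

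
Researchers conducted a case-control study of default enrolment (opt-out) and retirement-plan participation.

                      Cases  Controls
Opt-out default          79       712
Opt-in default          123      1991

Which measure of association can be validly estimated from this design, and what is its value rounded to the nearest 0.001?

1.796

Cells: a = 79, b = 712, c = 123, d = 1991.
This is a case-control study: participants were sampled on outcome status, so risks in the source population cannot be estimated directly — relative risk is not valid here. The odds ratio is the appropriate measure.
OR = (a·d)/(b·c) = (79 × 1991) / (712 × 123) = 157289 / 87576 = 1.79603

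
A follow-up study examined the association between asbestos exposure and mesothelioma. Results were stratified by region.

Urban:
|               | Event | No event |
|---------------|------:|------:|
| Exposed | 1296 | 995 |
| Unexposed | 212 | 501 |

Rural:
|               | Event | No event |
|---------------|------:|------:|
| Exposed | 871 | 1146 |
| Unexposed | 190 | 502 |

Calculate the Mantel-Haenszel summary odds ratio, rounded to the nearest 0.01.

2.51

OR_MH = Σ(aᵢdᵢ/nᵢ) / Σ(bᵢcᵢ/nᵢ), where nᵢ is the stratum total.
Stratum 1 (Urban): n = 3004; a·d/n = 1296·501/3004 = 216.1438; b·c/n = 995·212/3004 = 70.2197
Stratum 2 (Rural): n = 2709; a·d/n = 871·502/2709 = 161.4035; b·c/n = 1146·190/2709 = 80.3765
OR_MH = (216.1438 + 161.4035) / (70.2197 + 80.3765) = 377.5473 / 150.5962 = 2.50702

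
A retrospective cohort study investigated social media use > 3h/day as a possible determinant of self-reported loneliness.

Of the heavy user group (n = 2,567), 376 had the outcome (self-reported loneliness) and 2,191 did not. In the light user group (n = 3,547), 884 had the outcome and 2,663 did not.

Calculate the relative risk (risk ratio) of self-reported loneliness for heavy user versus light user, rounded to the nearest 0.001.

From the description: a = 376, b = 2191, c = 884, d = 2663.
Risk in exposed = 376/2567 = 0.14647; risk in unexposed = 884/3547 = 0.24922.
RR = 0.14647 / 0.24922 = 0.58772
The risk is 41% lower among the exposed than among the unexposed.

0.588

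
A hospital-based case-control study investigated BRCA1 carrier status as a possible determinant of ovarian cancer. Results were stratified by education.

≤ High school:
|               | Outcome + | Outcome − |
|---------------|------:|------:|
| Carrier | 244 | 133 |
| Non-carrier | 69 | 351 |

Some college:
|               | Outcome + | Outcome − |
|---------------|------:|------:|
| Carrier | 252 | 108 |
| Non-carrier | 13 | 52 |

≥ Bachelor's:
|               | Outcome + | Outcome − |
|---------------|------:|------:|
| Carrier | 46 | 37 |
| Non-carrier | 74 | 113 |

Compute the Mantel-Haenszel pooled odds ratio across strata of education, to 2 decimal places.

6.31

OR_MH = Σ(aᵢdᵢ/nᵢ) / Σ(bᵢcᵢ/nᵢ), where nᵢ is the stratum total.
Stratum 1 (≤ High school): n = 797; a·d/n = 244·351/797 = 107.4580; b·c/n = 133·69/797 = 11.5144
Stratum 2 (Some college): n = 425; a·d/n = 252·52/425 = 30.8329; b·c/n = 108·13/425 = 3.3035
Stratum 3 (≥ Bachelor's): n = 270; a·d/n = 46·113/270 = 19.2519; b·c/n = 37·74/270 = 10.1407
OR_MH = (107.4580 + 30.8329 + 19.2519) / (11.5144 + 3.3035 + 10.1407) = 157.5428 / 24.9587 = 6.31214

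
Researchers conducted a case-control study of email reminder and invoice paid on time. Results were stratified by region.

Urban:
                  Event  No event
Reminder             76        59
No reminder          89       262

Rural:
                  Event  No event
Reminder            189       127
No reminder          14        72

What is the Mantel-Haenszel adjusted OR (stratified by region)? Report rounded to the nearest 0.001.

OR_MH = Σ(aᵢdᵢ/nᵢ) / Σ(bᵢcᵢ/nᵢ), where nᵢ is the stratum total.
Stratum 1 (Urban): n = 486; a·d/n = 76·262/486 = 40.9712; b·c/n = 59·89/486 = 10.8045
Stratum 2 (Rural): n = 402; a·d/n = 189·72/402 = 33.8507; b·c/n = 127·14/402 = 4.4229
OR_MH = (40.9712 + 33.8507) / (10.8045 + 4.4229) = 74.8219 / 15.2274 = 4.91363

4.914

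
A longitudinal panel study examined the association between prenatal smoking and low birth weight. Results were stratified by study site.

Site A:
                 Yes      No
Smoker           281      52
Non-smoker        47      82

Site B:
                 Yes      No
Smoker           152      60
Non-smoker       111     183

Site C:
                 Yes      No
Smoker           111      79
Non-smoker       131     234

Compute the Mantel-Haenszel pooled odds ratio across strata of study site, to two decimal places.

4.09

OR_MH = Σ(aᵢdᵢ/nᵢ) / Σ(bᵢcᵢ/nᵢ), where nᵢ is the stratum total.
Stratum 1 (Site A): n = 462; a·d/n = 281·82/462 = 49.8745; b·c/n = 52·47/462 = 5.2900
Stratum 2 (Site B): n = 506; a·d/n = 152·183/506 = 54.9723; b·c/n = 60·111/506 = 13.1621
Stratum 3 (Site C): n = 555; a·d/n = 111·234/555 = 46.8000; b·c/n = 79·131/555 = 18.6468
OR_MH = (49.8745 + 54.9723 + 46.8000) / (5.2900 + 13.1621 + 18.6468) = 151.6468 / 37.0989 = 4.08763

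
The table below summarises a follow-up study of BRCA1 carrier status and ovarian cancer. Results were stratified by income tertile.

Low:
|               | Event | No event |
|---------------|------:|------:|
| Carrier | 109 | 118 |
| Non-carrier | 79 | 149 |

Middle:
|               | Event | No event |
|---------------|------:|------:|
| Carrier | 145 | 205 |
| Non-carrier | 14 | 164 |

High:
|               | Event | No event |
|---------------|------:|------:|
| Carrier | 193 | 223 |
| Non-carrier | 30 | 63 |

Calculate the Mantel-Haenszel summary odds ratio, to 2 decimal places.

OR_MH = Σ(aᵢdᵢ/nᵢ) / Σ(bᵢcᵢ/nᵢ), where nᵢ is the stratum total.
Stratum 1 (Low): n = 455; a·d/n = 109·149/455 = 35.6945; b·c/n = 118·79/455 = 20.4879
Stratum 2 (Middle): n = 528; a·d/n = 145·164/528 = 45.0379; b·c/n = 205·14/528 = 5.4356
Stratum 3 (High): n = 509; a·d/n = 193·63/509 = 23.8880; b·c/n = 223·30/509 = 13.1434
OR_MH = (35.6945 + 45.0379 + 23.8880) / (20.4879 + 5.4356 + 13.1434) = 104.6204 / 39.0669 = 2.67798

2.68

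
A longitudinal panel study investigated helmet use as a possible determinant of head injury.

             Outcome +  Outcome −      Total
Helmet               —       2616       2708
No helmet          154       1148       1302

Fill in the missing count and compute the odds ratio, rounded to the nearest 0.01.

0.26

The missing cell is in the exposed row: 2708 − 2616 = 92.
So a = 92, b = 2616, c = 154, d = 1148.
OR = (a·d)/(b·c) = (92 × 1148) / (2616 × 154) = 105616 / 402864 = 0.26216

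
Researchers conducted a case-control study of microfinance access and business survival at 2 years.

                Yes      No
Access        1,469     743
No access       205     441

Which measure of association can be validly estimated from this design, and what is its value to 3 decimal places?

Cells: a = 1469, b = 743, c = 205, d = 441.
This is a case-control study: participants were sampled on outcome status, so risks in the source population cannot be estimated directly — relative risk is not valid here. The odds ratio is the appropriate measure.
OR = (a·d)/(b·c) = (1469 × 441) / (743 × 205) = 647829 / 152315 = 4.25322

4.253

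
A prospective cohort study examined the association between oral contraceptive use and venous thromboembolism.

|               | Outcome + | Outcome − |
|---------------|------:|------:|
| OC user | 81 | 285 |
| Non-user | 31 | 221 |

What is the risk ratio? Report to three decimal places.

Cells: a = 81, b = 285, c = 31, d = 221.
Risk in exposed = 81/366 = 0.22131; risk in unexposed = 31/252 = 0.12302.
RR = 0.22131 / 0.12302 = 1.79905
The risk among the exposed is 1.80 times that among the unexposed.

1.799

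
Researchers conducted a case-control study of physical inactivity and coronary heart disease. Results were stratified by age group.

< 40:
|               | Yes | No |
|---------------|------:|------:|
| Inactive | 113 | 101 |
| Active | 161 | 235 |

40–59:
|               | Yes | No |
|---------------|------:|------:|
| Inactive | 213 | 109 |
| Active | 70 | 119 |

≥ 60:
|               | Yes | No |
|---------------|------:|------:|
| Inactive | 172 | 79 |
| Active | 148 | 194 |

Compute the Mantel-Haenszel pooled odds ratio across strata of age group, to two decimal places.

2.44

OR_MH = Σ(aᵢdᵢ/nᵢ) / Σ(bᵢcᵢ/nᵢ), where nᵢ is the stratum total.
Stratum 1 (< 40): n = 610; a·d/n = 113·235/610 = 43.5328; b·c/n = 101·161/610 = 26.6574
Stratum 2 (40–59): n = 511; a·d/n = 213·119/511 = 49.6027; b·c/n = 109·70/511 = 14.9315
Stratum 3 (≥ 60): n = 593; a·d/n = 172·194/593 = 56.2698; b·c/n = 79·148/593 = 19.7167
OR_MH = (43.5328 + 49.6027 + 56.2698) / (26.6574 + 14.9315 + 19.7167) = 149.4053 / 61.3056 = 2.43706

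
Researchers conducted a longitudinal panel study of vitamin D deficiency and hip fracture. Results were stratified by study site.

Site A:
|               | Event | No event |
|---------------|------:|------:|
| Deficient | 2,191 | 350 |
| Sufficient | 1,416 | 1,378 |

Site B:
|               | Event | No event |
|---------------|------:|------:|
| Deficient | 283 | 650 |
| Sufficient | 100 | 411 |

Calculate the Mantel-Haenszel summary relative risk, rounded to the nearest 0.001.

RR_MH = Σ(aᵢ·n₀ᵢ/nᵢ) / Σ(cᵢ·n₁ᵢ/nᵢ), with n₁ᵢ = aᵢ+bᵢ (exposed), n₀ᵢ = cᵢ+dᵢ (unexposed), nᵢ = n₁ᵢ+n₀ᵢ.
Stratum 1 (Site A): n₁ = 2541, n₀ = 2794, n = 5335; a·n₀/n = 2191·2794/5335 = 1147.4515; c·n₁/n = 1416·2541/5335 = 674.4247
Stratum 2 (Site B): n₁ = 933, n₀ = 511, n = 1444; a·n₀/n = 283·511/1444 = 100.1475; c·n₁/n = 100·933/1444 = 64.6122
RR_MH = (1147.4515 + 100.1475) / (674.4247 + 64.6122) = 1247.5991 / 739.0369 = 1.68814

1.688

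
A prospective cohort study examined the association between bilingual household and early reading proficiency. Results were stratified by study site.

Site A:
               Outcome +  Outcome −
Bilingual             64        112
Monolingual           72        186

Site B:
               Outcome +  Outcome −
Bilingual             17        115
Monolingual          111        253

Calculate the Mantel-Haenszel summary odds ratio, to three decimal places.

0.815

OR_MH = Σ(aᵢdᵢ/nᵢ) / Σ(bᵢcᵢ/nᵢ), where nᵢ is the stratum total.
Stratum 1 (Site A): n = 434; a·d/n = 64·186/434 = 27.4286; b·c/n = 112·72/434 = 18.5806
Stratum 2 (Site B): n = 496; a·d/n = 17·253/496 = 8.6714; b·c/n = 115·111/496 = 25.7359
OR_MH = (27.4286 + 8.6714) / (18.5806 + 25.7359) = 36.0999 / 44.3165 = 0.81459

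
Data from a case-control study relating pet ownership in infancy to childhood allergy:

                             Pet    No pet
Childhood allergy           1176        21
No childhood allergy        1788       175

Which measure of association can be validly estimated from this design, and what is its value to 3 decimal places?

5.481

Reading the table with exposure as columns: a = 1176 (Pet, case), b = 1788 (Pet, non-case), c = 21 (No pet, case), d = 175.
This is a case-control study: participants were sampled on outcome status, so risks in the source population cannot be estimated directly — relative risk is not valid here. The odds ratio is the appropriate measure.
OR = (a·d)/(b·c) = (1176 × 175) / (1788 × 21) = 205800 / 37548 = 5.48098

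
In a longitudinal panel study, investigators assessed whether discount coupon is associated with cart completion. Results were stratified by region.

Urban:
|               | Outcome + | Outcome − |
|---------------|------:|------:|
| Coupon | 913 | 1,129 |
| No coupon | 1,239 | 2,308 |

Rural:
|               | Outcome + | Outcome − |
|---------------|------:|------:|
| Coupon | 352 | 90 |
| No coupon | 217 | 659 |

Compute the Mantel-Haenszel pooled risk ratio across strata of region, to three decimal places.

1.548

RR_MH = Σ(aᵢ·n₀ᵢ/nᵢ) / Σ(cᵢ·n₁ᵢ/nᵢ), with n₁ᵢ = aᵢ+bᵢ (exposed), n₀ᵢ = cᵢ+dᵢ (unexposed), nᵢ = n₁ᵢ+n₀ᵢ.
Stratum 1 (Urban): n₁ = 2042, n₀ = 3547, n = 5589; a·n₀/n = 913·3547/5589 = 579.4258; c·n₁/n = 1239·2042/5589 = 452.6817
Stratum 2 (Rural): n₁ = 442, n₀ = 876, n = 1318; a·n₀/n = 352·876/1318 = 233.9545; c·n₁/n = 217·442/1318 = 72.7724
RR_MH = (579.4258 + 233.9545) / (452.6817 + 72.7724) = 813.3803 / 525.4541 = 1.54796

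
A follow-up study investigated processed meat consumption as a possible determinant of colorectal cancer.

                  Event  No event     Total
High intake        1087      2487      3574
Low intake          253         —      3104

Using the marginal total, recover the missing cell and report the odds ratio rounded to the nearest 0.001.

The missing cell is in the unexposed row: 3104 − 253 = 2851.
So a = 1087, b = 2487, c = 253, d = 2851.
OR = (a·d)/(b·c) = (1087 × 2851) / (2487 × 253) = 3099037 / 629211 = 4.92527

4.925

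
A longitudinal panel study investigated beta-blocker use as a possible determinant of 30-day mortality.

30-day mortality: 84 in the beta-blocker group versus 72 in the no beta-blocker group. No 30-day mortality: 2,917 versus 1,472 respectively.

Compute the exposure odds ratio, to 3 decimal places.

0.589

From the description: a = 84, b = 2917, c = 72, d = 1472.
OR = (a·d)/(b·c) = (84 × 1472) / (2917 × 72) = 123648 / 210024 = 0.58873
Exposure is associated with lower odds of 30-day mortality (OR = 0.59 < 1).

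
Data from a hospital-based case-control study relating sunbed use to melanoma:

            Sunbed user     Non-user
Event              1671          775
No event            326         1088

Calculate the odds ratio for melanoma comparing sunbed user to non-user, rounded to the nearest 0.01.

7.20

Reading the table with exposure as columns: a = 1671 (Sunbed user, case), b = 326 (Sunbed user, non-case), c = 775 (Non-user, case), d = 1088.
OR = (a·d)/(b·c) = (1671 × 1088) / (326 × 775) = 1818048 / 252650 = 7.19592
The odds of melanoma are about 7.20 times as high in the sunbed user group.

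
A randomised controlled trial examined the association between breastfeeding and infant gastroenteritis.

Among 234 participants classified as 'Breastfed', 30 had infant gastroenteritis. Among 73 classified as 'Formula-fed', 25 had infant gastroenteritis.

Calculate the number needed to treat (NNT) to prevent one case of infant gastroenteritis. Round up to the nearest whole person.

5

Risk in treated group = 30/234 = 0.12821; risk in control = 25/73 = 0.34247.
Absolute risk reduction = 0.34247 − 0.12821 = 0.21426
NNT = 1 / ARR = 1 / 0.21426 = 4.667 → round up → 5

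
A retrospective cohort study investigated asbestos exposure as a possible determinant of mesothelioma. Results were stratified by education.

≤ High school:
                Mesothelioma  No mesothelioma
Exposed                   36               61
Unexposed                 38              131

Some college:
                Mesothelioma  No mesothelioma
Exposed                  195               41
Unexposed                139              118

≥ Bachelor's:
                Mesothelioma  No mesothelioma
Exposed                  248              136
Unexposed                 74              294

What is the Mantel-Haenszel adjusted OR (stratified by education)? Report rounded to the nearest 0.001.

OR_MH = Σ(aᵢdᵢ/nᵢ) / Σ(bᵢcᵢ/nᵢ), where nᵢ is the stratum total.
Stratum 1 (≤ High school): n = 266; a·d/n = 36·131/266 = 17.7293; b·c/n = 61·38/266 = 8.7143
Stratum 2 (Some college): n = 493; a·d/n = 195·118/493 = 46.6734; b·c/n = 41·139/493 = 11.5598
Stratum 3 (≥ Bachelor's): n = 752; a·d/n = 248·294/752 = 96.9574; b·c/n = 136·74/752 = 13.3830
OR_MH = (17.7293 + 46.6734 + 96.9574) / (8.7143 + 11.5598 + 13.3830) = 161.3602 / 33.6571 = 4.79424

4.794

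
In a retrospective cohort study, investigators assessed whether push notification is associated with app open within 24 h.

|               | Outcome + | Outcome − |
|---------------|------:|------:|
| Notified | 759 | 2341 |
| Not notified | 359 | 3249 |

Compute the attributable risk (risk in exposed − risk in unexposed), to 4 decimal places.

0.1453

Cells: a = 759, b = 2341, c = 359, d = 3249.
Risk in exposed = 759/3100 = 0.244839; risk in unexposed = 359/3608 = 0.099501.
Risk difference = 0.244839 − 0.099501 = 0.145338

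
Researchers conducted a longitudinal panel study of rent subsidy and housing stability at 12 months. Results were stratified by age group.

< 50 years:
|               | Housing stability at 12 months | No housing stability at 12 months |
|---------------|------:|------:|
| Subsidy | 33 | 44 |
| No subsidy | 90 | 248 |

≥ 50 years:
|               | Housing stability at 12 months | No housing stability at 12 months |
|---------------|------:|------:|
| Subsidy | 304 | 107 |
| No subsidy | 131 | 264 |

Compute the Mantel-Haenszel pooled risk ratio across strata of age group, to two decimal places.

RR_MH = Σ(aᵢ·n₀ᵢ/nᵢ) / Σ(cᵢ·n₁ᵢ/nᵢ), with n₁ᵢ = aᵢ+bᵢ (exposed), n₀ᵢ = cᵢ+dᵢ (unexposed), nᵢ = n₁ᵢ+n₀ᵢ.
Stratum 1 (< 50 years): n₁ = 77, n₀ = 338, n = 415; a·n₀/n = 33·338/415 = 26.8771; c·n₁/n = 90·77/415 = 16.6988
Stratum 2 (≥ 50 years): n₁ = 411, n₀ = 395, n = 806; a·n₀/n = 304·395/806 = 148.9826; c·n₁/n = 131·411/806 = 66.8002
RR_MH = (26.8771 + 148.9826) / (16.6988 + 66.8002) = 175.8597 / 83.4990 = 2.10613

2.11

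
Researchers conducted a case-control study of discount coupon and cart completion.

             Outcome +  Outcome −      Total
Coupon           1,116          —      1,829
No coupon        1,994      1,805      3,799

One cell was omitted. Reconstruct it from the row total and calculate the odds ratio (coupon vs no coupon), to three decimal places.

The missing cell is in the exposed row: 1829 − 1116 = 713.
So a = 1116, b = 713, c = 1994, d = 1805.
OR = (a·d)/(b·c) = (1116 × 1805) / (713 × 1994) = 2014380 / 1421722 = 1.41686

1.417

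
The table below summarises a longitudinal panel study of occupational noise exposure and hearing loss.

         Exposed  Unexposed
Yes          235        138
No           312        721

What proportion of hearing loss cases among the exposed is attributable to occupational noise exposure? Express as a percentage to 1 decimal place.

Reading the table with exposure as columns: a = 235 (Exposed, case), b = 312 (Exposed, non-case), c = 138 (Unexposed, case), d = 721.
Risk in exposed = 235/547 = 0.42962; risk in unexposed = 138/859 = 0.16065.
RR = 0.42962/0.16065 = 2.67420
AR% = (RR − 1)/RR × 100 = (2.67420 − 1)/2.67420 × 100 = 62.6057%

62.6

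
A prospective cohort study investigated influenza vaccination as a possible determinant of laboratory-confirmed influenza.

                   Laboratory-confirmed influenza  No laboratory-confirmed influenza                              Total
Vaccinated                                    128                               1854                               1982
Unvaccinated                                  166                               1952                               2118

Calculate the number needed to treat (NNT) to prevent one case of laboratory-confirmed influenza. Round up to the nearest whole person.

Risk in treated group = 128/1982 = 0.06458; risk in control = 166/2118 = 0.07838.
Absolute risk reduction = 0.07838 − 0.06458 = 0.01379
NNT = 1 / ARR = 1 / 0.01379 = 72.492 → round up → 73

73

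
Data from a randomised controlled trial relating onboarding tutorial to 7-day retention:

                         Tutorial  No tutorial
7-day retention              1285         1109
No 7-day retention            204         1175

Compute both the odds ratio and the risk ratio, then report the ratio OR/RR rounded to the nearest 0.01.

3.75

Reading the table with exposure as columns: a = 1285 (Tutorial, case), b = 204 (Tutorial, non-case), c = 1109 (No tutorial, case), d = 1175.
OR = (1285·1175)/(204·1109) = 1509875/226236 = 6.67389
Risk in exposed = 1285/1489 = 0.86300; risk in unexposed = 1109/2284 = 0.48555; RR = 1.77735
OR/RR = 6.67389 / 1.77735 = 3.75497
The outcome is not rare, so the OR lies further from 1 than the RR.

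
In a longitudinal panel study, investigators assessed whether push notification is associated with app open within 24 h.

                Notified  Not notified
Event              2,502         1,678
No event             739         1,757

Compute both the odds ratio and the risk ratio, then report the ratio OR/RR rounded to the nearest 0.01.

Reading the table with exposure as columns: a = 2502 (Notified, case), b = 739 (Notified, non-case), c = 1678 (Not notified, case), d = 1757.
OR = (2502·1757)/(739·1678) = 4396014/1240042 = 3.54505
Risk in exposed = 2502/3241 = 0.77198; risk in unexposed = 1678/3435 = 0.48850; RR = 1.58031
OR/RR = 3.54505 / 1.58031 = 2.24326
The outcome is not rare, so the OR lies further from 1 than the RR.

2.24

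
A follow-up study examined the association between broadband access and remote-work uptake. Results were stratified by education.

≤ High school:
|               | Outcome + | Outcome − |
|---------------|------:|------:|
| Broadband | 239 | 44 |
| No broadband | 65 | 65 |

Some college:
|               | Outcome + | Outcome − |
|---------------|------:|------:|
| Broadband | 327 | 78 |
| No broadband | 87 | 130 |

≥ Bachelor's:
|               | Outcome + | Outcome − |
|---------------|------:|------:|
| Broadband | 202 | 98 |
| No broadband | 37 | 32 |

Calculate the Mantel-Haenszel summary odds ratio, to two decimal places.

OR_MH = Σ(aᵢdᵢ/nᵢ) / Σ(bᵢcᵢ/nᵢ), where nᵢ is the stratum total.
Stratum 1 (≤ High school): n = 413; a·d/n = 239·65/413 = 37.6150; b·c/n = 44·65/413 = 6.9249
Stratum 2 (Some college): n = 622; a·d/n = 327·130/622 = 68.3441; b·c/n = 78·87/622 = 10.9100
Stratum 3 (≥ Bachelor's): n = 369; a·d/n = 202·32/369 = 17.5176; b·c/n = 98·37/369 = 9.8266
OR_MH = (37.6150 + 68.3441 + 17.5176) / (6.9249 + 10.9100 + 9.8266) = 123.4767 / 27.6615 = 4.46385

4.46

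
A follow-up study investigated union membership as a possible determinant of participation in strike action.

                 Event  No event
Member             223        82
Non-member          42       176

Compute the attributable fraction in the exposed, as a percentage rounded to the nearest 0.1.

Cells: a = 223, b = 82, c = 42, d = 176.
Risk in exposed = 223/305 = 0.73115; risk in unexposed = 42/218 = 0.19266.
RR = 0.73115/0.19266 = 3.79500
AR% = (RR − 1)/RR × 100 = (3.79500 − 1)/3.79500 × 100 = 73.6496%

73.6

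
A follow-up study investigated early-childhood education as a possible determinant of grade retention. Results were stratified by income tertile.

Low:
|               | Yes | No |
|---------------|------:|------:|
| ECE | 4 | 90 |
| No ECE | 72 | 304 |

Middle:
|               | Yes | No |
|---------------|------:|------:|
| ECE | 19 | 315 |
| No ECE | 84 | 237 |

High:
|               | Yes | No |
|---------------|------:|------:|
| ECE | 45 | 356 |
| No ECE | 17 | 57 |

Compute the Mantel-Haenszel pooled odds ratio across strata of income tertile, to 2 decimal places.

0.22

OR_MH = Σ(aᵢdᵢ/nᵢ) / Σ(bᵢcᵢ/nᵢ), where nᵢ is the stratum total.
Stratum 1 (Low): n = 470; a·d/n = 4·304/470 = 2.5872; b·c/n = 90·72/470 = 13.7872
Stratum 2 (Middle): n = 655; a·d/n = 19·237/655 = 6.8748; b·c/n = 315·84/655 = 40.3969
Stratum 3 (High): n = 475; a·d/n = 45·57/475 = 5.4000; b·c/n = 356·17/475 = 12.7411
OR_MH = (2.5872 + 6.8748 + 5.4000) / (13.7872 + 40.3969 + 12.7411) = 14.8620 / 66.9252 = 0.22207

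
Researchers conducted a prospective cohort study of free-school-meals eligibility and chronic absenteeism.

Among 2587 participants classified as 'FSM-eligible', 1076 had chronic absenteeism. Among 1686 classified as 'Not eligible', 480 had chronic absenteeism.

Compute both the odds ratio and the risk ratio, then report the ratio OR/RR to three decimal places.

1.225

From the description: a = 1076, b = 1511, c = 480, d = 1206.
OR = (1076·1206)/(1511·480) = 1297656/725280 = 1.78918
Risk in exposed = 1076/2587 = 0.41593; risk in unexposed = 480/1686 = 0.28470; RR = 1.46094
OR/RR = 1.78918 / 1.46094 = 1.22468
The outcome is not rare, so the OR lies further from 1 than the RR.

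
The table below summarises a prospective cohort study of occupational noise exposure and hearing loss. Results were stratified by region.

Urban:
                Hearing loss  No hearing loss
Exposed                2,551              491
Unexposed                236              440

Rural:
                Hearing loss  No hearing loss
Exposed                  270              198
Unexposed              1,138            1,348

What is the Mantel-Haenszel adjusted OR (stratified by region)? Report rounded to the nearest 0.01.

3.96

OR_MH = Σ(aᵢdᵢ/nᵢ) / Σ(bᵢcᵢ/nᵢ), where nᵢ is the stratum total.
Stratum 1 (Urban): n = 3718; a·d/n = 2551·440/3718 = 301.8935; b·c/n = 491·236/3718 = 31.1662
Stratum 2 (Rural): n = 2954; a·d/n = 270·1348/2954 = 123.2092; b·c/n = 198·1138/2954 = 76.2776
OR_MH = (301.8935 + 123.2092) / (31.1662 + 76.2776) = 425.1027 / 107.4438 = 3.95651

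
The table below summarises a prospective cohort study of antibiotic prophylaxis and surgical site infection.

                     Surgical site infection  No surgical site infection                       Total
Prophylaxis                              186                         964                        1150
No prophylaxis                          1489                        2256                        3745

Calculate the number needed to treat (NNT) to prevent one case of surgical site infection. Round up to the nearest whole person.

Risk in treated group = 186/1150 = 0.16174; risk in control = 1489/3745 = 0.39760.
Absolute risk reduction = 0.39760 − 0.16174 = 0.23586
NNT = 1 / ARR = 1 / 0.23586 = 4.240 → round up → 5

5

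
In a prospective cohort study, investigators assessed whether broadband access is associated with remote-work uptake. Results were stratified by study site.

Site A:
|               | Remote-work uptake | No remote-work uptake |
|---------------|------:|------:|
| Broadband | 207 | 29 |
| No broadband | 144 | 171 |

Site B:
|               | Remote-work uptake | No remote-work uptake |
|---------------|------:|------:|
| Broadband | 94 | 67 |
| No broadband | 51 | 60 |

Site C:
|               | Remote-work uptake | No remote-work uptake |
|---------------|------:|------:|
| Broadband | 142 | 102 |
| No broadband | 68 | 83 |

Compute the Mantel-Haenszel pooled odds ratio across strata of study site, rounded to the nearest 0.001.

OR_MH = Σ(aᵢdᵢ/nᵢ) / Σ(bᵢcᵢ/nᵢ), where nᵢ is the stratum total.
Stratum 1 (Site A): n = 551; a·d/n = 207·171/551 = 64.2414; b·c/n = 29·144/551 = 7.5789
Stratum 2 (Site B): n = 272; a·d/n = 94·60/272 = 20.7353; b·c/n = 67·51/272 = 12.5625
Stratum 3 (Site C): n = 395; a·d/n = 142·83/395 = 29.8380; b·c/n = 102·68/395 = 17.5595
OR_MH = (64.2414 + 20.7353 + 29.8380) / (7.5789 + 12.5625 + 17.5595) = 114.8146 / 37.7009 = 3.04541

3.045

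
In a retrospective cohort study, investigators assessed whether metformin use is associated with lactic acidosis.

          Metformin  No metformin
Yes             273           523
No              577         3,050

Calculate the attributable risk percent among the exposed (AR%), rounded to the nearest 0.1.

Reading the table with exposure as columns: a = 273 (Metformin, case), b = 577 (Metformin, non-case), c = 523 (No metformin, case), d = 3050.
Risk in exposed = 273/850 = 0.32118; risk in unexposed = 523/3573 = 0.14638.
RR = 0.32118/0.14638 = 2.19419
AR% = (RR − 1)/RR × 100 = (2.19419 − 1)/2.19419 × 100 = 54.4252%

54.4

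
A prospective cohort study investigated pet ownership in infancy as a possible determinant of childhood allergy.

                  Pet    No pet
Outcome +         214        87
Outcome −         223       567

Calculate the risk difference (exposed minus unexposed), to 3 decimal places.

0.357

Reading the table with exposure as columns: a = 214 (Pet, case), b = 223 (Pet, non-case), c = 87 (No pet, case), d = 567.
Risk in exposed = 214/437 = 0.489703; risk in unexposed = 87/654 = 0.133028.
Risk difference = 0.489703 − 0.133028 = 0.356675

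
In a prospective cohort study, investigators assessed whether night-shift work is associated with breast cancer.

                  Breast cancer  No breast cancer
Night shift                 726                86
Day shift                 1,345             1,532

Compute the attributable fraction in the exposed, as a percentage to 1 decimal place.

Cells: a = 726, b = 86, c = 1345, d = 1532.
Risk in exposed = 726/812 = 0.89409; risk in unexposed = 1345/2877 = 0.46750.
RR = 0.89409/0.46750 = 1.91249
AR% = (RR − 1)/RR × 100 = (1.91249 − 1)/1.91249 × 100 = 47.7120%

47.7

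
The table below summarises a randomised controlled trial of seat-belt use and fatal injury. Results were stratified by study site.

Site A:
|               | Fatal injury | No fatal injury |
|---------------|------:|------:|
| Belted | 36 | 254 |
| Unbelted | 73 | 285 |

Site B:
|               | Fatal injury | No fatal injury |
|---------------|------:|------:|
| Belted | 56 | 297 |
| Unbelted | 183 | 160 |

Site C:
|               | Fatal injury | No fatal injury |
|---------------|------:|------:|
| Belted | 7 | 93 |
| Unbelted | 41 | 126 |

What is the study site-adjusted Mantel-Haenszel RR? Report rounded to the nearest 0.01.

0.37

RR_MH = Σ(aᵢ·n₀ᵢ/nᵢ) / Σ(cᵢ·n₁ᵢ/nᵢ), with n₁ᵢ = aᵢ+bᵢ (exposed), n₀ᵢ = cᵢ+dᵢ (unexposed), nᵢ = n₁ᵢ+n₀ᵢ.
Stratum 1 (Site A): n₁ = 290, n₀ = 358, n = 648; a·n₀/n = 36·358/648 = 19.8889; c·n₁/n = 73·290/648 = 32.6698
Stratum 2 (Site B): n₁ = 353, n₀ = 343, n = 696; a·n₀/n = 56·343/696 = 27.5977; c·n₁/n = 183·353/696 = 92.8147
Stratum 3 (Site C): n₁ = 100, n₀ = 167, n = 267; a·n₀/n = 7·167/267 = 4.3783; c·n₁/n = 41·100/267 = 15.3558
RR_MH = (19.8889 + 27.5977 + 4.3783) / (32.6698 + 92.8147 + 15.3558) = 51.8649 / 140.8402 = 0.36825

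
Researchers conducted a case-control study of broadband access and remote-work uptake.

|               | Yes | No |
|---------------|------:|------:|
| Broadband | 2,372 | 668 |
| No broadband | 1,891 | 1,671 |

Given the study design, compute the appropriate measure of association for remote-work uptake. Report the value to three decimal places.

3.138

Cells: a = 2372, b = 668, c = 1891, d = 1671.
This is a case-control study: participants were sampled on outcome status, so risks in the source population cannot be estimated directly — relative risk is not valid here. The odds ratio is the appropriate measure.
OR = (a·d)/(b·c) = (2372 × 1671) / (668 × 1891) = 3963612 / 1263188 = 3.13778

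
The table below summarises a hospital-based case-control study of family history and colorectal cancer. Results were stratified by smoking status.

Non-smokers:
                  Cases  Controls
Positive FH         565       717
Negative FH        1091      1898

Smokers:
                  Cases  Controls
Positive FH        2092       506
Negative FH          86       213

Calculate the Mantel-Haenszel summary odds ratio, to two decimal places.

OR_MH = Σ(aᵢdᵢ/nᵢ) / Σ(bᵢcᵢ/nᵢ), where nᵢ is the stratum total.
Stratum 1 (Non-smokers): n = 4271; a·d/n = 565·1898/4271 = 251.0817; b·c/n = 717·1091/4271 = 183.1531
Stratum 2 (Smokers): n = 2897; a·d/n = 2092·213/2897 = 153.8129; b·c/n = 506·86/2897 = 15.0211
OR_MH = (251.0817 + 153.8129) / (183.1531 + 15.0211) = 404.8946 / 198.1742 = 2.04312

2.04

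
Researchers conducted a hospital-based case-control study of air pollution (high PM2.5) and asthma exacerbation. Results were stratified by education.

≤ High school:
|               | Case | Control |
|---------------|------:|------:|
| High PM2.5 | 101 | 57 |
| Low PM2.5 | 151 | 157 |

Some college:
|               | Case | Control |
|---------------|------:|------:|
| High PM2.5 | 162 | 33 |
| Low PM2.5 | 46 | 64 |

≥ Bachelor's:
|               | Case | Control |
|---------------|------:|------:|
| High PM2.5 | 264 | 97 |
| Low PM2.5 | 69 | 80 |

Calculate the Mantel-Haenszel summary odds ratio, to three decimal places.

OR_MH = Σ(aᵢdᵢ/nᵢ) / Σ(bᵢcᵢ/nᵢ), where nᵢ is the stratum total.
Stratum 1 (≤ High school): n = 466; a·d/n = 101·157/466 = 34.0279; b·c/n = 57·151/466 = 18.4700
Stratum 2 (Some college): n = 305; a·d/n = 162·64/305 = 33.9934; b·c/n = 33·46/305 = 4.9770
Stratum 3 (≥ Bachelor's): n = 510; a·d/n = 264·80/510 = 41.4118; b·c/n = 97·69/510 = 13.1235
OR_MH = (34.0279 + 33.9934 + 41.4118) / (18.4700 + 4.9770 + 13.1235) = 109.4331 / 36.5705 = 2.99238

2.992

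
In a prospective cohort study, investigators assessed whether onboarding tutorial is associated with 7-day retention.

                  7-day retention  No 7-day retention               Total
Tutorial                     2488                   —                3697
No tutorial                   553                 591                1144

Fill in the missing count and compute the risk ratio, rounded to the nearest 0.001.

The missing cell is in the exposed row: 3697 − 2488 = 1209.
So a = 2488, b = 1209, c = 553, d = 591.
RR = [a/(a+b)] / [c/(c+d)] = (2488/3697) / (553/1144) = 0.67298/0.48339 = 1.39220

1.392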